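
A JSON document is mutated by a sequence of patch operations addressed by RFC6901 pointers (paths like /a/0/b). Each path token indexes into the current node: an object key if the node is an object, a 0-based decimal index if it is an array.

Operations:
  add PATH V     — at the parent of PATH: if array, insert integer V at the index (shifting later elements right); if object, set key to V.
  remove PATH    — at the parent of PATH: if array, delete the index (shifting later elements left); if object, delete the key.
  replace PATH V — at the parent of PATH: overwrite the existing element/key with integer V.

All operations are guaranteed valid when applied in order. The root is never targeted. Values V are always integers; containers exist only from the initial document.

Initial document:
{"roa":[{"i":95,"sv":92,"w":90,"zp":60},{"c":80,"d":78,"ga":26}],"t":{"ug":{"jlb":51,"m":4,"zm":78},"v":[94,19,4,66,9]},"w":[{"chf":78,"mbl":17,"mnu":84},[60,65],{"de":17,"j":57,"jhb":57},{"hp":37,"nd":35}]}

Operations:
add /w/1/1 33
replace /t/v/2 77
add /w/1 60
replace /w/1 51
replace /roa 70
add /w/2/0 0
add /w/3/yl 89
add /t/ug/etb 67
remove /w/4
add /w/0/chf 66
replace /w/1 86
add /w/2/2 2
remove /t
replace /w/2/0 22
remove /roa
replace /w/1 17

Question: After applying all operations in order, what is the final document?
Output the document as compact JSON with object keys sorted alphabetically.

After op 1 (add /w/1/1 33): {"roa":[{"i":95,"sv":92,"w":90,"zp":60},{"c":80,"d":78,"ga":26}],"t":{"ug":{"jlb":51,"m":4,"zm":78},"v":[94,19,4,66,9]},"w":[{"chf":78,"mbl":17,"mnu":84},[60,33,65],{"de":17,"j":57,"jhb":57},{"hp":37,"nd":35}]}
After op 2 (replace /t/v/2 77): {"roa":[{"i":95,"sv":92,"w":90,"zp":60},{"c":80,"d":78,"ga":26}],"t":{"ug":{"jlb":51,"m":4,"zm":78},"v":[94,19,77,66,9]},"w":[{"chf":78,"mbl":17,"mnu":84},[60,33,65],{"de":17,"j":57,"jhb":57},{"hp":37,"nd":35}]}
After op 3 (add /w/1 60): {"roa":[{"i":95,"sv":92,"w":90,"zp":60},{"c":80,"d":78,"ga":26}],"t":{"ug":{"jlb":51,"m":4,"zm":78},"v":[94,19,77,66,9]},"w":[{"chf":78,"mbl":17,"mnu":84},60,[60,33,65],{"de":17,"j":57,"jhb":57},{"hp":37,"nd":35}]}
After op 4 (replace /w/1 51): {"roa":[{"i":95,"sv":92,"w":90,"zp":60},{"c":80,"d":78,"ga":26}],"t":{"ug":{"jlb":51,"m":4,"zm":78},"v":[94,19,77,66,9]},"w":[{"chf":78,"mbl":17,"mnu":84},51,[60,33,65],{"de":17,"j":57,"jhb":57},{"hp":37,"nd":35}]}
After op 5 (replace /roa 70): {"roa":70,"t":{"ug":{"jlb":51,"m":4,"zm":78},"v":[94,19,77,66,9]},"w":[{"chf":78,"mbl":17,"mnu":84},51,[60,33,65],{"de":17,"j":57,"jhb":57},{"hp":37,"nd":35}]}
After op 6 (add /w/2/0 0): {"roa":70,"t":{"ug":{"jlb":51,"m":4,"zm":78},"v":[94,19,77,66,9]},"w":[{"chf":78,"mbl":17,"mnu":84},51,[0,60,33,65],{"de":17,"j":57,"jhb":57},{"hp":37,"nd":35}]}
After op 7 (add /w/3/yl 89): {"roa":70,"t":{"ug":{"jlb":51,"m":4,"zm":78},"v":[94,19,77,66,9]},"w":[{"chf":78,"mbl":17,"mnu":84},51,[0,60,33,65],{"de":17,"j":57,"jhb":57,"yl":89},{"hp":37,"nd":35}]}
After op 8 (add /t/ug/etb 67): {"roa":70,"t":{"ug":{"etb":67,"jlb":51,"m":4,"zm":78},"v":[94,19,77,66,9]},"w":[{"chf":78,"mbl":17,"mnu":84},51,[0,60,33,65],{"de":17,"j":57,"jhb":57,"yl":89},{"hp":37,"nd":35}]}
After op 9 (remove /w/4): {"roa":70,"t":{"ug":{"etb":67,"jlb":51,"m":4,"zm":78},"v":[94,19,77,66,9]},"w":[{"chf":78,"mbl":17,"mnu":84},51,[0,60,33,65],{"de":17,"j":57,"jhb":57,"yl":89}]}
After op 10 (add /w/0/chf 66): {"roa":70,"t":{"ug":{"etb":67,"jlb":51,"m":4,"zm":78},"v":[94,19,77,66,9]},"w":[{"chf":66,"mbl":17,"mnu":84},51,[0,60,33,65],{"de":17,"j":57,"jhb":57,"yl":89}]}
After op 11 (replace /w/1 86): {"roa":70,"t":{"ug":{"etb":67,"jlb":51,"m":4,"zm":78},"v":[94,19,77,66,9]},"w":[{"chf":66,"mbl":17,"mnu":84},86,[0,60,33,65],{"de":17,"j":57,"jhb":57,"yl":89}]}
After op 12 (add /w/2/2 2): {"roa":70,"t":{"ug":{"etb":67,"jlb":51,"m":4,"zm":78},"v":[94,19,77,66,9]},"w":[{"chf":66,"mbl":17,"mnu":84},86,[0,60,2,33,65],{"de":17,"j":57,"jhb":57,"yl":89}]}
After op 13 (remove /t): {"roa":70,"w":[{"chf":66,"mbl":17,"mnu":84},86,[0,60,2,33,65],{"de":17,"j":57,"jhb":57,"yl":89}]}
After op 14 (replace /w/2/0 22): {"roa":70,"w":[{"chf":66,"mbl":17,"mnu":84},86,[22,60,2,33,65],{"de":17,"j":57,"jhb":57,"yl":89}]}
After op 15 (remove /roa): {"w":[{"chf":66,"mbl":17,"mnu":84},86,[22,60,2,33,65],{"de":17,"j":57,"jhb":57,"yl":89}]}
After op 16 (replace /w/1 17): {"w":[{"chf":66,"mbl":17,"mnu":84},17,[22,60,2,33,65],{"de":17,"j":57,"jhb":57,"yl":89}]}

Answer: {"w":[{"chf":66,"mbl":17,"mnu":84},17,[22,60,2,33,65],{"de":17,"j":57,"jhb":57,"yl":89}]}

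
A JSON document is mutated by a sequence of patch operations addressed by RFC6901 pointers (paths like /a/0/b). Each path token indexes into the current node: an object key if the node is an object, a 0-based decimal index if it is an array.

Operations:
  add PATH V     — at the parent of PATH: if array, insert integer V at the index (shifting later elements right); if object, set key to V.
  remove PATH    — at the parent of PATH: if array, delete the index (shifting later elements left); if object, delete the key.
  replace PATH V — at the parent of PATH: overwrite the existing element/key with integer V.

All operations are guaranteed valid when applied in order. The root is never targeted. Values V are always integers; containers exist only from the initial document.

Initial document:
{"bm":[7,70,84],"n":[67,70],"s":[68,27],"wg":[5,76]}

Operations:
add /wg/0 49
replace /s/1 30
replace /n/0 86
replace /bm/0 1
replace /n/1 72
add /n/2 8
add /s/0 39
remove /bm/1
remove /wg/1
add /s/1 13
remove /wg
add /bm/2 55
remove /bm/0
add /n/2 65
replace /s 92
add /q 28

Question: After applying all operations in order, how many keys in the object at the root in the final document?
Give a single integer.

After op 1 (add /wg/0 49): {"bm":[7,70,84],"n":[67,70],"s":[68,27],"wg":[49,5,76]}
After op 2 (replace /s/1 30): {"bm":[7,70,84],"n":[67,70],"s":[68,30],"wg":[49,5,76]}
After op 3 (replace /n/0 86): {"bm":[7,70,84],"n":[86,70],"s":[68,30],"wg":[49,5,76]}
After op 4 (replace /bm/0 1): {"bm":[1,70,84],"n":[86,70],"s":[68,30],"wg":[49,5,76]}
After op 5 (replace /n/1 72): {"bm":[1,70,84],"n":[86,72],"s":[68,30],"wg":[49,5,76]}
After op 6 (add /n/2 8): {"bm":[1,70,84],"n":[86,72,8],"s":[68,30],"wg":[49,5,76]}
After op 7 (add /s/0 39): {"bm":[1,70,84],"n":[86,72,8],"s":[39,68,30],"wg":[49,5,76]}
After op 8 (remove /bm/1): {"bm":[1,84],"n":[86,72,8],"s":[39,68,30],"wg":[49,5,76]}
After op 9 (remove /wg/1): {"bm":[1,84],"n":[86,72,8],"s":[39,68,30],"wg":[49,76]}
After op 10 (add /s/1 13): {"bm":[1,84],"n":[86,72,8],"s":[39,13,68,30],"wg":[49,76]}
After op 11 (remove /wg): {"bm":[1,84],"n":[86,72,8],"s":[39,13,68,30]}
After op 12 (add /bm/2 55): {"bm":[1,84,55],"n":[86,72,8],"s":[39,13,68,30]}
After op 13 (remove /bm/0): {"bm":[84,55],"n":[86,72,8],"s":[39,13,68,30]}
After op 14 (add /n/2 65): {"bm":[84,55],"n":[86,72,65,8],"s":[39,13,68,30]}
After op 15 (replace /s 92): {"bm":[84,55],"n":[86,72,65,8],"s":92}
After op 16 (add /q 28): {"bm":[84,55],"n":[86,72,65,8],"q":28,"s":92}
Size at the root: 4

Answer: 4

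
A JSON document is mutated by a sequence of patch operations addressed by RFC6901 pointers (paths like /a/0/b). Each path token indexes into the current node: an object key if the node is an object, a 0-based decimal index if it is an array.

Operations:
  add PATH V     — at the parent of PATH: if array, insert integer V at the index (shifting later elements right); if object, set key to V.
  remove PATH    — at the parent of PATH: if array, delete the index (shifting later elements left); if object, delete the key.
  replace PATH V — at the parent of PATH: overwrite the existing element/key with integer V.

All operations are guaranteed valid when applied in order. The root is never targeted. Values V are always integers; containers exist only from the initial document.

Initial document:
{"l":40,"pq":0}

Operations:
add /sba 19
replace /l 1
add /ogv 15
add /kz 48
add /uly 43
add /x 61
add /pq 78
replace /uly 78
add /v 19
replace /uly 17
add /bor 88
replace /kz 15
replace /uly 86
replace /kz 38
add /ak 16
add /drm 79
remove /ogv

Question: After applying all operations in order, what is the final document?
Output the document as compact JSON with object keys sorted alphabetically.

After op 1 (add /sba 19): {"l":40,"pq":0,"sba":19}
After op 2 (replace /l 1): {"l":1,"pq":0,"sba":19}
After op 3 (add /ogv 15): {"l":1,"ogv":15,"pq":0,"sba":19}
After op 4 (add /kz 48): {"kz":48,"l":1,"ogv":15,"pq":0,"sba":19}
After op 5 (add /uly 43): {"kz":48,"l":1,"ogv":15,"pq":0,"sba":19,"uly":43}
After op 6 (add /x 61): {"kz":48,"l":1,"ogv":15,"pq":0,"sba":19,"uly":43,"x":61}
After op 7 (add /pq 78): {"kz":48,"l":1,"ogv":15,"pq":78,"sba":19,"uly":43,"x":61}
After op 8 (replace /uly 78): {"kz":48,"l":1,"ogv":15,"pq":78,"sba":19,"uly":78,"x":61}
After op 9 (add /v 19): {"kz":48,"l":1,"ogv":15,"pq":78,"sba":19,"uly":78,"v":19,"x":61}
After op 10 (replace /uly 17): {"kz":48,"l":1,"ogv":15,"pq":78,"sba":19,"uly":17,"v":19,"x":61}
After op 11 (add /bor 88): {"bor":88,"kz":48,"l":1,"ogv":15,"pq":78,"sba":19,"uly":17,"v":19,"x":61}
After op 12 (replace /kz 15): {"bor":88,"kz":15,"l":1,"ogv":15,"pq":78,"sba":19,"uly":17,"v":19,"x":61}
After op 13 (replace /uly 86): {"bor":88,"kz":15,"l":1,"ogv":15,"pq":78,"sba":19,"uly":86,"v":19,"x":61}
After op 14 (replace /kz 38): {"bor":88,"kz":38,"l":1,"ogv":15,"pq":78,"sba":19,"uly":86,"v":19,"x":61}
After op 15 (add /ak 16): {"ak":16,"bor":88,"kz":38,"l":1,"ogv":15,"pq":78,"sba":19,"uly":86,"v":19,"x":61}
After op 16 (add /drm 79): {"ak":16,"bor":88,"drm":79,"kz":38,"l":1,"ogv":15,"pq":78,"sba":19,"uly":86,"v":19,"x":61}
After op 17 (remove /ogv): {"ak":16,"bor":88,"drm":79,"kz":38,"l":1,"pq":78,"sba":19,"uly":86,"v":19,"x":61}

Answer: {"ak":16,"bor":88,"drm":79,"kz":38,"l":1,"pq":78,"sba":19,"uly":86,"v":19,"x":61}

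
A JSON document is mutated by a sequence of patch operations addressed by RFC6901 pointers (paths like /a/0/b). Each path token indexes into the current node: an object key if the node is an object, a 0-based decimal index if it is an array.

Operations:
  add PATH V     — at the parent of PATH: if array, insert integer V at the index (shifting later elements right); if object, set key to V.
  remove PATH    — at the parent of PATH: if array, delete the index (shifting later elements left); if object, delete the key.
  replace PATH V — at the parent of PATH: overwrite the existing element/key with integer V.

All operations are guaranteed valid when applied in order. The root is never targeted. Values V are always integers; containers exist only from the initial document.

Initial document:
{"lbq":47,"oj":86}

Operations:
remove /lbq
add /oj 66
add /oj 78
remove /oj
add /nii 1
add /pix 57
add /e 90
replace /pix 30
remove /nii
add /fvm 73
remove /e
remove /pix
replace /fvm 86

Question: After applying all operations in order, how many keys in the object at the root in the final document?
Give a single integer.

Answer: 1

Derivation:
After op 1 (remove /lbq): {"oj":86}
After op 2 (add /oj 66): {"oj":66}
After op 3 (add /oj 78): {"oj":78}
After op 4 (remove /oj): {}
After op 5 (add /nii 1): {"nii":1}
After op 6 (add /pix 57): {"nii":1,"pix":57}
After op 7 (add /e 90): {"e":90,"nii":1,"pix":57}
After op 8 (replace /pix 30): {"e":90,"nii":1,"pix":30}
After op 9 (remove /nii): {"e":90,"pix":30}
After op 10 (add /fvm 73): {"e":90,"fvm":73,"pix":30}
After op 11 (remove /e): {"fvm":73,"pix":30}
After op 12 (remove /pix): {"fvm":73}
After op 13 (replace /fvm 86): {"fvm":86}
Size at the root: 1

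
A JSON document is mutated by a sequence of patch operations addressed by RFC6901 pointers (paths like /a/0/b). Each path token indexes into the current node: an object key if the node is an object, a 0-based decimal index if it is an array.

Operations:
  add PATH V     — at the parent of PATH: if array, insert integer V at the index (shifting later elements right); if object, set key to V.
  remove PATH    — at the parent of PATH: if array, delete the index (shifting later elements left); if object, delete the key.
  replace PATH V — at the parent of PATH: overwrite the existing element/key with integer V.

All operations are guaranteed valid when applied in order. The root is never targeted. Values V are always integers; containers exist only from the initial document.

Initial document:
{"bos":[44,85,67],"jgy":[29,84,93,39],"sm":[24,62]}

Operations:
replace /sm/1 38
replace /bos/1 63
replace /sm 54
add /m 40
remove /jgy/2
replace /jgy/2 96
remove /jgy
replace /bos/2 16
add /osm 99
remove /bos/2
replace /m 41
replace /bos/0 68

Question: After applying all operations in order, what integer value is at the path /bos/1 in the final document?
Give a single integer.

After op 1 (replace /sm/1 38): {"bos":[44,85,67],"jgy":[29,84,93,39],"sm":[24,38]}
After op 2 (replace /bos/1 63): {"bos":[44,63,67],"jgy":[29,84,93,39],"sm":[24,38]}
After op 3 (replace /sm 54): {"bos":[44,63,67],"jgy":[29,84,93,39],"sm":54}
After op 4 (add /m 40): {"bos":[44,63,67],"jgy":[29,84,93,39],"m":40,"sm":54}
After op 5 (remove /jgy/2): {"bos":[44,63,67],"jgy":[29,84,39],"m":40,"sm":54}
After op 6 (replace /jgy/2 96): {"bos":[44,63,67],"jgy":[29,84,96],"m":40,"sm":54}
After op 7 (remove /jgy): {"bos":[44,63,67],"m":40,"sm":54}
After op 8 (replace /bos/2 16): {"bos":[44,63,16],"m":40,"sm":54}
After op 9 (add /osm 99): {"bos":[44,63,16],"m":40,"osm":99,"sm":54}
After op 10 (remove /bos/2): {"bos":[44,63],"m":40,"osm":99,"sm":54}
After op 11 (replace /m 41): {"bos":[44,63],"m":41,"osm":99,"sm":54}
After op 12 (replace /bos/0 68): {"bos":[68,63],"m":41,"osm":99,"sm":54}
Value at /bos/1: 63

Answer: 63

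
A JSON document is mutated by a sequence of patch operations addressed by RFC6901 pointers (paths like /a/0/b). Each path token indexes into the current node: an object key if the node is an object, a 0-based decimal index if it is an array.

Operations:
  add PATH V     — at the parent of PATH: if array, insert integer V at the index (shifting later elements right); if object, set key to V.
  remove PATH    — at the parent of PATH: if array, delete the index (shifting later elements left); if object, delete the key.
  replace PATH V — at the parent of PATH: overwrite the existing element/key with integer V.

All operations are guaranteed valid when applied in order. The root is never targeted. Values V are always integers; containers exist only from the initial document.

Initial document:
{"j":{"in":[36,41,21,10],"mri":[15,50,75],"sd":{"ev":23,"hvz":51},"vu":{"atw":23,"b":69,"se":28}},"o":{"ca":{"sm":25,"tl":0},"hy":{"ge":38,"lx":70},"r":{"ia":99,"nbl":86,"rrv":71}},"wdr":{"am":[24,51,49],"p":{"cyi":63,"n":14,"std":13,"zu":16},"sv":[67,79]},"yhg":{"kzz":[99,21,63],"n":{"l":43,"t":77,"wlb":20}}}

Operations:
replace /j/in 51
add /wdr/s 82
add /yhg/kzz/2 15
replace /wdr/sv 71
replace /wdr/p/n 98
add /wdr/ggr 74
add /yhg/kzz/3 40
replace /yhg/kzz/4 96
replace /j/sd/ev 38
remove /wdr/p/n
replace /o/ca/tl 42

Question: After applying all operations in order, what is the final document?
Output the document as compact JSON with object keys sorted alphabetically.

Answer: {"j":{"in":51,"mri":[15,50,75],"sd":{"ev":38,"hvz":51},"vu":{"atw":23,"b":69,"se":28}},"o":{"ca":{"sm":25,"tl":42},"hy":{"ge":38,"lx":70},"r":{"ia":99,"nbl":86,"rrv":71}},"wdr":{"am":[24,51,49],"ggr":74,"p":{"cyi":63,"std":13,"zu":16},"s":82,"sv":71},"yhg":{"kzz":[99,21,15,40,96],"n":{"l":43,"t":77,"wlb":20}}}

Derivation:
After op 1 (replace /j/in 51): {"j":{"in":51,"mri":[15,50,75],"sd":{"ev":23,"hvz":51},"vu":{"atw":23,"b":69,"se":28}},"o":{"ca":{"sm":25,"tl":0},"hy":{"ge":38,"lx":70},"r":{"ia":99,"nbl":86,"rrv":71}},"wdr":{"am":[24,51,49],"p":{"cyi":63,"n":14,"std":13,"zu":16},"sv":[67,79]},"yhg":{"kzz":[99,21,63],"n":{"l":43,"t":77,"wlb":20}}}
After op 2 (add /wdr/s 82): {"j":{"in":51,"mri":[15,50,75],"sd":{"ev":23,"hvz":51},"vu":{"atw":23,"b":69,"se":28}},"o":{"ca":{"sm":25,"tl":0},"hy":{"ge":38,"lx":70},"r":{"ia":99,"nbl":86,"rrv":71}},"wdr":{"am":[24,51,49],"p":{"cyi":63,"n":14,"std":13,"zu":16},"s":82,"sv":[67,79]},"yhg":{"kzz":[99,21,63],"n":{"l":43,"t":77,"wlb":20}}}
After op 3 (add /yhg/kzz/2 15): {"j":{"in":51,"mri":[15,50,75],"sd":{"ev":23,"hvz":51},"vu":{"atw":23,"b":69,"se":28}},"o":{"ca":{"sm":25,"tl":0},"hy":{"ge":38,"lx":70},"r":{"ia":99,"nbl":86,"rrv":71}},"wdr":{"am":[24,51,49],"p":{"cyi":63,"n":14,"std":13,"zu":16},"s":82,"sv":[67,79]},"yhg":{"kzz":[99,21,15,63],"n":{"l":43,"t":77,"wlb":20}}}
After op 4 (replace /wdr/sv 71): {"j":{"in":51,"mri":[15,50,75],"sd":{"ev":23,"hvz":51},"vu":{"atw":23,"b":69,"se":28}},"o":{"ca":{"sm":25,"tl":0},"hy":{"ge":38,"lx":70},"r":{"ia":99,"nbl":86,"rrv":71}},"wdr":{"am":[24,51,49],"p":{"cyi":63,"n":14,"std":13,"zu":16},"s":82,"sv":71},"yhg":{"kzz":[99,21,15,63],"n":{"l":43,"t":77,"wlb":20}}}
After op 5 (replace /wdr/p/n 98): {"j":{"in":51,"mri":[15,50,75],"sd":{"ev":23,"hvz":51},"vu":{"atw":23,"b":69,"se":28}},"o":{"ca":{"sm":25,"tl":0},"hy":{"ge":38,"lx":70},"r":{"ia":99,"nbl":86,"rrv":71}},"wdr":{"am":[24,51,49],"p":{"cyi":63,"n":98,"std":13,"zu":16},"s":82,"sv":71},"yhg":{"kzz":[99,21,15,63],"n":{"l":43,"t":77,"wlb":20}}}
After op 6 (add /wdr/ggr 74): {"j":{"in":51,"mri":[15,50,75],"sd":{"ev":23,"hvz":51},"vu":{"atw":23,"b":69,"se":28}},"o":{"ca":{"sm":25,"tl":0},"hy":{"ge":38,"lx":70},"r":{"ia":99,"nbl":86,"rrv":71}},"wdr":{"am":[24,51,49],"ggr":74,"p":{"cyi":63,"n":98,"std":13,"zu":16},"s":82,"sv":71},"yhg":{"kzz":[99,21,15,63],"n":{"l":43,"t":77,"wlb":20}}}
After op 7 (add /yhg/kzz/3 40): {"j":{"in":51,"mri":[15,50,75],"sd":{"ev":23,"hvz":51},"vu":{"atw":23,"b":69,"se":28}},"o":{"ca":{"sm":25,"tl":0},"hy":{"ge":38,"lx":70},"r":{"ia":99,"nbl":86,"rrv":71}},"wdr":{"am":[24,51,49],"ggr":74,"p":{"cyi":63,"n":98,"std":13,"zu":16},"s":82,"sv":71},"yhg":{"kzz":[99,21,15,40,63],"n":{"l":43,"t":77,"wlb":20}}}
After op 8 (replace /yhg/kzz/4 96): {"j":{"in":51,"mri":[15,50,75],"sd":{"ev":23,"hvz":51},"vu":{"atw":23,"b":69,"se":28}},"o":{"ca":{"sm":25,"tl":0},"hy":{"ge":38,"lx":70},"r":{"ia":99,"nbl":86,"rrv":71}},"wdr":{"am":[24,51,49],"ggr":74,"p":{"cyi":63,"n":98,"std":13,"zu":16},"s":82,"sv":71},"yhg":{"kzz":[99,21,15,40,96],"n":{"l":43,"t":77,"wlb":20}}}
After op 9 (replace /j/sd/ev 38): {"j":{"in":51,"mri":[15,50,75],"sd":{"ev":38,"hvz":51},"vu":{"atw":23,"b":69,"se":28}},"o":{"ca":{"sm":25,"tl":0},"hy":{"ge":38,"lx":70},"r":{"ia":99,"nbl":86,"rrv":71}},"wdr":{"am":[24,51,49],"ggr":74,"p":{"cyi":63,"n":98,"std":13,"zu":16},"s":82,"sv":71},"yhg":{"kzz":[99,21,15,40,96],"n":{"l":43,"t":77,"wlb":20}}}
After op 10 (remove /wdr/p/n): {"j":{"in":51,"mri":[15,50,75],"sd":{"ev":38,"hvz":51},"vu":{"atw":23,"b":69,"se":28}},"o":{"ca":{"sm":25,"tl":0},"hy":{"ge":38,"lx":70},"r":{"ia":99,"nbl":86,"rrv":71}},"wdr":{"am":[24,51,49],"ggr":74,"p":{"cyi":63,"std":13,"zu":16},"s":82,"sv":71},"yhg":{"kzz":[99,21,15,40,96],"n":{"l":43,"t":77,"wlb":20}}}
After op 11 (replace /o/ca/tl 42): {"j":{"in":51,"mri":[15,50,75],"sd":{"ev":38,"hvz":51},"vu":{"atw":23,"b":69,"se":28}},"o":{"ca":{"sm":25,"tl":42},"hy":{"ge":38,"lx":70},"r":{"ia":99,"nbl":86,"rrv":71}},"wdr":{"am":[24,51,49],"ggr":74,"p":{"cyi":63,"std":13,"zu":16},"s":82,"sv":71},"yhg":{"kzz":[99,21,15,40,96],"n":{"l":43,"t":77,"wlb":20}}}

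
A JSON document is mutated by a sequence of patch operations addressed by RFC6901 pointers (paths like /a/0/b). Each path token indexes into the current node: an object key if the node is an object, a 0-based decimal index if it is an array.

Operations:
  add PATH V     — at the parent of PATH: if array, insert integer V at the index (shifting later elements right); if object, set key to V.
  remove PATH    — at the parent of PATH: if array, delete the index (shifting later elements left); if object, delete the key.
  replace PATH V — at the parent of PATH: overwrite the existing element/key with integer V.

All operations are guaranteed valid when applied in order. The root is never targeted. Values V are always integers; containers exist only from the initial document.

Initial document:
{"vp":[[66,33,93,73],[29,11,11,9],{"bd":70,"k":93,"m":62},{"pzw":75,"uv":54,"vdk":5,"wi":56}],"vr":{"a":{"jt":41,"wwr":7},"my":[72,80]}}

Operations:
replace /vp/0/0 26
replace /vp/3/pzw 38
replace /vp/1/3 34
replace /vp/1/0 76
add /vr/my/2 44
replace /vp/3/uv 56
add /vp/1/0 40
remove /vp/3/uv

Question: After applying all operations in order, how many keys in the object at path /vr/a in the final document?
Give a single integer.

After op 1 (replace /vp/0/0 26): {"vp":[[26,33,93,73],[29,11,11,9],{"bd":70,"k":93,"m":62},{"pzw":75,"uv":54,"vdk":5,"wi":56}],"vr":{"a":{"jt":41,"wwr":7},"my":[72,80]}}
After op 2 (replace /vp/3/pzw 38): {"vp":[[26,33,93,73],[29,11,11,9],{"bd":70,"k":93,"m":62},{"pzw":38,"uv":54,"vdk":5,"wi":56}],"vr":{"a":{"jt":41,"wwr":7},"my":[72,80]}}
After op 3 (replace /vp/1/3 34): {"vp":[[26,33,93,73],[29,11,11,34],{"bd":70,"k":93,"m":62},{"pzw":38,"uv":54,"vdk":5,"wi":56}],"vr":{"a":{"jt":41,"wwr":7},"my":[72,80]}}
After op 4 (replace /vp/1/0 76): {"vp":[[26,33,93,73],[76,11,11,34],{"bd":70,"k":93,"m":62},{"pzw":38,"uv":54,"vdk":5,"wi":56}],"vr":{"a":{"jt":41,"wwr":7},"my":[72,80]}}
After op 5 (add /vr/my/2 44): {"vp":[[26,33,93,73],[76,11,11,34],{"bd":70,"k":93,"m":62},{"pzw":38,"uv":54,"vdk":5,"wi":56}],"vr":{"a":{"jt":41,"wwr":7},"my":[72,80,44]}}
After op 6 (replace /vp/3/uv 56): {"vp":[[26,33,93,73],[76,11,11,34],{"bd":70,"k":93,"m":62},{"pzw":38,"uv":56,"vdk":5,"wi":56}],"vr":{"a":{"jt":41,"wwr":7},"my":[72,80,44]}}
After op 7 (add /vp/1/0 40): {"vp":[[26,33,93,73],[40,76,11,11,34],{"bd":70,"k":93,"m":62},{"pzw":38,"uv":56,"vdk":5,"wi":56}],"vr":{"a":{"jt":41,"wwr":7},"my":[72,80,44]}}
After op 8 (remove /vp/3/uv): {"vp":[[26,33,93,73],[40,76,11,11,34],{"bd":70,"k":93,"m":62},{"pzw":38,"vdk":5,"wi":56}],"vr":{"a":{"jt":41,"wwr":7},"my":[72,80,44]}}
Size at path /vr/a: 2

Answer: 2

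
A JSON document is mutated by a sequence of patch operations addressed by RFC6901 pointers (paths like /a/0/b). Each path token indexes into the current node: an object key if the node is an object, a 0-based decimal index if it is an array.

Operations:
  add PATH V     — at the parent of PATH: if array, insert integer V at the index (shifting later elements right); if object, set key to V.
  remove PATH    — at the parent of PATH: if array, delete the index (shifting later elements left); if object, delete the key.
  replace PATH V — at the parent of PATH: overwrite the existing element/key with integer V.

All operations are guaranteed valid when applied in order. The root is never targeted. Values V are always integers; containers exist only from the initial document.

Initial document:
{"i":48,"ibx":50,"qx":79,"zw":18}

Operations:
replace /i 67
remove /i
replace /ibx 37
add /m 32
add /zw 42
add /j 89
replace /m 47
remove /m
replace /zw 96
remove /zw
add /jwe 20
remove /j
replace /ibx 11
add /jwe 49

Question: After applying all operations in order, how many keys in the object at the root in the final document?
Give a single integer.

After op 1 (replace /i 67): {"i":67,"ibx":50,"qx":79,"zw":18}
After op 2 (remove /i): {"ibx":50,"qx":79,"zw":18}
After op 3 (replace /ibx 37): {"ibx":37,"qx":79,"zw":18}
After op 4 (add /m 32): {"ibx":37,"m":32,"qx":79,"zw":18}
After op 5 (add /zw 42): {"ibx":37,"m":32,"qx":79,"zw":42}
After op 6 (add /j 89): {"ibx":37,"j":89,"m":32,"qx":79,"zw":42}
After op 7 (replace /m 47): {"ibx":37,"j":89,"m":47,"qx":79,"zw":42}
After op 8 (remove /m): {"ibx":37,"j":89,"qx":79,"zw":42}
After op 9 (replace /zw 96): {"ibx":37,"j":89,"qx":79,"zw":96}
After op 10 (remove /zw): {"ibx":37,"j":89,"qx":79}
After op 11 (add /jwe 20): {"ibx":37,"j":89,"jwe":20,"qx":79}
After op 12 (remove /j): {"ibx":37,"jwe":20,"qx":79}
After op 13 (replace /ibx 11): {"ibx":11,"jwe":20,"qx":79}
After op 14 (add /jwe 49): {"ibx":11,"jwe":49,"qx":79}
Size at the root: 3

Answer: 3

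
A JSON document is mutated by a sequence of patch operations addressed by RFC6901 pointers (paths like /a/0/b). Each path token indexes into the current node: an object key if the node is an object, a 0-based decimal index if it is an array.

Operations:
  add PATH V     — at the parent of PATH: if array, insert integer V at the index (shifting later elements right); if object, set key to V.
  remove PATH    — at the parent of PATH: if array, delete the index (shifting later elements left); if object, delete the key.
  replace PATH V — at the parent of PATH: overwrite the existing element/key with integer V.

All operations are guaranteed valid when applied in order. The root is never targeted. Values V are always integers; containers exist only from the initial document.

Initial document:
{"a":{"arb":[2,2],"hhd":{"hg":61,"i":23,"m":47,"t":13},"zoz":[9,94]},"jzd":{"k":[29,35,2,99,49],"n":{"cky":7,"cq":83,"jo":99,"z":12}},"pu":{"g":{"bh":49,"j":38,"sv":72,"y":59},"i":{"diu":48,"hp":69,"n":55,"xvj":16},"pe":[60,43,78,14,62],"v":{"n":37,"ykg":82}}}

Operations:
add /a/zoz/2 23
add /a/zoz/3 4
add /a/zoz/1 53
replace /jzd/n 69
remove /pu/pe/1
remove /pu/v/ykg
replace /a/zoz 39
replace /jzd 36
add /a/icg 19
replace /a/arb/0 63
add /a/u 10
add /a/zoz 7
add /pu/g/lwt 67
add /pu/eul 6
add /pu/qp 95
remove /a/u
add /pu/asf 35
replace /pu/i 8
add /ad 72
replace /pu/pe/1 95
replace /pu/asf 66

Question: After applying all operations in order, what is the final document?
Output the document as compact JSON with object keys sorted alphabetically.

After op 1 (add /a/zoz/2 23): {"a":{"arb":[2,2],"hhd":{"hg":61,"i":23,"m":47,"t":13},"zoz":[9,94,23]},"jzd":{"k":[29,35,2,99,49],"n":{"cky":7,"cq":83,"jo":99,"z":12}},"pu":{"g":{"bh":49,"j":38,"sv":72,"y":59},"i":{"diu":48,"hp":69,"n":55,"xvj":16},"pe":[60,43,78,14,62],"v":{"n":37,"ykg":82}}}
After op 2 (add /a/zoz/3 4): {"a":{"arb":[2,2],"hhd":{"hg":61,"i":23,"m":47,"t":13},"zoz":[9,94,23,4]},"jzd":{"k":[29,35,2,99,49],"n":{"cky":7,"cq":83,"jo":99,"z":12}},"pu":{"g":{"bh":49,"j":38,"sv":72,"y":59},"i":{"diu":48,"hp":69,"n":55,"xvj":16},"pe":[60,43,78,14,62],"v":{"n":37,"ykg":82}}}
After op 3 (add /a/zoz/1 53): {"a":{"arb":[2,2],"hhd":{"hg":61,"i":23,"m":47,"t":13},"zoz":[9,53,94,23,4]},"jzd":{"k":[29,35,2,99,49],"n":{"cky":7,"cq":83,"jo":99,"z":12}},"pu":{"g":{"bh":49,"j":38,"sv":72,"y":59},"i":{"diu":48,"hp":69,"n":55,"xvj":16},"pe":[60,43,78,14,62],"v":{"n":37,"ykg":82}}}
After op 4 (replace /jzd/n 69): {"a":{"arb":[2,2],"hhd":{"hg":61,"i":23,"m":47,"t":13},"zoz":[9,53,94,23,4]},"jzd":{"k":[29,35,2,99,49],"n":69},"pu":{"g":{"bh":49,"j":38,"sv":72,"y":59},"i":{"diu":48,"hp":69,"n":55,"xvj":16},"pe":[60,43,78,14,62],"v":{"n":37,"ykg":82}}}
After op 5 (remove /pu/pe/1): {"a":{"arb":[2,2],"hhd":{"hg":61,"i":23,"m":47,"t":13},"zoz":[9,53,94,23,4]},"jzd":{"k":[29,35,2,99,49],"n":69},"pu":{"g":{"bh":49,"j":38,"sv":72,"y":59},"i":{"diu":48,"hp":69,"n":55,"xvj":16},"pe":[60,78,14,62],"v":{"n":37,"ykg":82}}}
After op 6 (remove /pu/v/ykg): {"a":{"arb":[2,2],"hhd":{"hg":61,"i":23,"m":47,"t":13},"zoz":[9,53,94,23,4]},"jzd":{"k":[29,35,2,99,49],"n":69},"pu":{"g":{"bh":49,"j":38,"sv":72,"y":59},"i":{"diu":48,"hp":69,"n":55,"xvj":16},"pe":[60,78,14,62],"v":{"n":37}}}
After op 7 (replace /a/zoz 39): {"a":{"arb":[2,2],"hhd":{"hg":61,"i":23,"m":47,"t":13},"zoz":39},"jzd":{"k":[29,35,2,99,49],"n":69},"pu":{"g":{"bh":49,"j":38,"sv":72,"y":59},"i":{"diu":48,"hp":69,"n":55,"xvj":16},"pe":[60,78,14,62],"v":{"n":37}}}
After op 8 (replace /jzd 36): {"a":{"arb":[2,2],"hhd":{"hg":61,"i":23,"m":47,"t":13},"zoz":39},"jzd":36,"pu":{"g":{"bh":49,"j":38,"sv":72,"y":59},"i":{"diu":48,"hp":69,"n":55,"xvj":16},"pe":[60,78,14,62],"v":{"n":37}}}
After op 9 (add /a/icg 19): {"a":{"arb":[2,2],"hhd":{"hg":61,"i":23,"m":47,"t":13},"icg":19,"zoz":39},"jzd":36,"pu":{"g":{"bh":49,"j":38,"sv":72,"y":59},"i":{"diu":48,"hp":69,"n":55,"xvj":16},"pe":[60,78,14,62],"v":{"n":37}}}
After op 10 (replace /a/arb/0 63): {"a":{"arb":[63,2],"hhd":{"hg":61,"i":23,"m":47,"t":13},"icg":19,"zoz":39},"jzd":36,"pu":{"g":{"bh":49,"j":38,"sv":72,"y":59},"i":{"diu":48,"hp":69,"n":55,"xvj":16},"pe":[60,78,14,62],"v":{"n":37}}}
After op 11 (add /a/u 10): {"a":{"arb":[63,2],"hhd":{"hg":61,"i":23,"m":47,"t":13},"icg":19,"u":10,"zoz":39},"jzd":36,"pu":{"g":{"bh":49,"j":38,"sv":72,"y":59},"i":{"diu":48,"hp":69,"n":55,"xvj":16},"pe":[60,78,14,62],"v":{"n":37}}}
After op 12 (add /a/zoz 7): {"a":{"arb":[63,2],"hhd":{"hg":61,"i":23,"m":47,"t":13},"icg":19,"u":10,"zoz":7},"jzd":36,"pu":{"g":{"bh":49,"j":38,"sv":72,"y":59},"i":{"diu":48,"hp":69,"n":55,"xvj":16},"pe":[60,78,14,62],"v":{"n":37}}}
After op 13 (add /pu/g/lwt 67): {"a":{"arb":[63,2],"hhd":{"hg":61,"i":23,"m":47,"t":13},"icg":19,"u":10,"zoz":7},"jzd":36,"pu":{"g":{"bh":49,"j":38,"lwt":67,"sv":72,"y":59},"i":{"diu":48,"hp":69,"n":55,"xvj":16},"pe":[60,78,14,62],"v":{"n":37}}}
After op 14 (add /pu/eul 6): {"a":{"arb":[63,2],"hhd":{"hg":61,"i":23,"m":47,"t":13},"icg":19,"u":10,"zoz":7},"jzd":36,"pu":{"eul":6,"g":{"bh":49,"j":38,"lwt":67,"sv":72,"y":59},"i":{"diu":48,"hp":69,"n":55,"xvj":16},"pe":[60,78,14,62],"v":{"n":37}}}
After op 15 (add /pu/qp 95): {"a":{"arb":[63,2],"hhd":{"hg":61,"i":23,"m":47,"t":13},"icg":19,"u":10,"zoz":7},"jzd":36,"pu":{"eul":6,"g":{"bh":49,"j":38,"lwt":67,"sv":72,"y":59},"i":{"diu":48,"hp":69,"n":55,"xvj":16},"pe":[60,78,14,62],"qp":95,"v":{"n":37}}}
After op 16 (remove /a/u): {"a":{"arb":[63,2],"hhd":{"hg":61,"i":23,"m":47,"t":13},"icg":19,"zoz":7},"jzd":36,"pu":{"eul":6,"g":{"bh":49,"j":38,"lwt":67,"sv":72,"y":59},"i":{"diu":48,"hp":69,"n":55,"xvj":16},"pe":[60,78,14,62],"qp":95,"v":{"n":37}}}
After op 17 (add /pu/asf 35): {"a":{"arb":[63,2],"hhd":{"hg":61,"i":23,"m":47,"t":13},"icg":19,"zoz":7},"jzd":36,"pu":{"asf":35,"eul":6,"g":{"bh":49,"j":38,"lwt":67,"sv":72,"y":59},"i":{"diu":48,"hp":69,"n":55,"xvj":16},"pe":[60,78,14,62],"qp":95,"v":{"n":37}}}
After op 18 (replace /pu/i 8): {"a":{"arb":[63,2],"hhd":{"hg":61,"i":23,"m":47,"t":13},"icg":19,"zoz":7},"jzd":36,"pu":{"asf":35,"eul":6,"g":{"bh":49,"j":38,"lwt":67,"sv":72,"y":59},"i":8,"pe":[60,78,14,62],"qp":95,"v":{"n":37}}}
After op 19 (add /ad 72): {"a":{"arb":[63,2],"hhd":{"hg":61,"i":23,"m":47,"t":13},"icg":19,"zoz":7},"ad":72,"jzd":36,"pu":{"asf":35,"eul":6,"g":{"bh":49,"j":38,"lwt":67,"sv":72,"y":59},"i":8,"pe":[60,78,14,62],"qp":95,"v":{"n":37}}}
After op 20 (replace /pu/pe/1 95): {"a":{"arb":[63,2],"hhd":{"hg":61,"i":23,"m":47,"t":13},"icg":19,"zoz":7},"ad":72,"jzd":36,"pu":{"asf":35,"eul":6,"g":{"bh":49,"j":38,"lwt":67,"sv":72,"y":59},"i":8,"pe":[60,95,14,62],"qp":95,"v":{"n":37}}}
After op 21 (replace /pu/asf 66): {"a":{"arb":[63,2],"hhd":{"hg":61,"i":23,"m":47,"t":13},"icg":19,"zoz":7},"ad":72,"jzd":36,"pu":{"asf":66,"eul":6,"g":{"bh":49,"j":38,"lwt":67,"sv":72,"y":59},"i":8,"pe":[60,95,14,62],"qp":95,"v":{"n":37}}}

Answer: {"a":{"arb":[63,2],"hhd":{"hg":61,"i":23,"m":47,"t":13},"icg":19,"zoz":7},"ad":72,"jzd":36,"pu":{"asf":66,"eul":6,"g":{"bh":49,"j":38,"lwt":67,"sv":72,"y":59},"i":8,"pe":[60,95,14,62],"qp":95,"v":{"n":37}}}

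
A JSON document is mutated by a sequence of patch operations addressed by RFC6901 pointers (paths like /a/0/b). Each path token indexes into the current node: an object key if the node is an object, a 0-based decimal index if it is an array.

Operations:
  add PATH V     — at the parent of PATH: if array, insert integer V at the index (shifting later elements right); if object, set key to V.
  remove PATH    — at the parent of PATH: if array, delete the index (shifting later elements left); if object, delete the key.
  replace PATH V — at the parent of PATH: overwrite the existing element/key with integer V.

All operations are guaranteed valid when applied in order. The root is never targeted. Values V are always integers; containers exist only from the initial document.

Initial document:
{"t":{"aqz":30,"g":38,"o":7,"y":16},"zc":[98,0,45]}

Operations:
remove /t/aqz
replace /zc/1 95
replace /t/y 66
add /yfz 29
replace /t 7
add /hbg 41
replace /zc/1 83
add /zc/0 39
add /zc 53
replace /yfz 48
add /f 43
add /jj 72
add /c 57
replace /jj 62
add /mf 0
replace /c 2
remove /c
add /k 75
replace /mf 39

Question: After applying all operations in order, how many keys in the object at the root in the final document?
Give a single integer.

After op 1 (remove /t/aqz): {"t":{"g":38,"o":7,"y":16},"zc":[98,0,45]}
After op 2 (replace /zc/1 95): {"t":{"g":38,"o":7,"y":16},"zc":[98,95,45]}
After op 3 (replace /t/y 66): {"t":{"g":38,"o":7,"y":66},"zc":[98,95,45]}
After op 4 (add /yfz 29): {"t":{"g":38,"o":7,"y":66},"yfz":29,"zc":[98,95,45]}
After op 5 (replace /t 7): {"t":7,"yfz":29,"zc":[98,95,45]}
After op 6 (add /hbg 41): {"hbg":41,"t":7,"yfz":29,"zc":[98,95,45]}
After op 7 (replace /zc/1 83): {"hbg":41,"t":7,"yfz":29,"zc":[98,83,45]}
After op 8 (add /zc/0 39): {"hbg":41,"t":7,"yfz":29,"zc":[39,98,83,45]}
After op 9 (add /zc 53): {"hbg":41,"t":7,"yfz":29,"zc":53}
After op 10 (replace /yfz 48): {"hbg":41,"t":7,"yfz":48,"zc":53}
After op 11 (add /f 43): {"f":43,"hbg":41,"t":7,"yfz":48,"zc":53}
After op 12 (add /jj 72): {"f":43,"hbg":41,"jj":72,"t":7,"yfz":48,"zc":53}
After op 13 (add /c 57): {"c":57,"f":43,"hbg":41,"jj":72,"t":7,"yfz":48,"zc":53}
After op 14 (replace /jj 62): {"c":57,"f":43,"hbg":41,"jj":62,"t":7,"yfz":48,"zc":53}
After op 15 (add /mf 0): {"c":57,"f":43,"hbg":41,"jj":62,"mf":0,"t":7,"yfz":48,"zc":53}
After op 16 (replace /c 2): {"c":2,"f":43,"hbg":41,"jj":62,"mf":0,"t":7,"yfz":48,"zc":53}
After op 17 (remove /c): {"f":43,"hbg":41,"jj":62,"mf":0,"t":7,"yfz":48,"zc":53}
After op 18 (add /k 75): {"f":43,"hbg":41,"jj":62,"k":75,"mf":0,"t":7,"yfz":48,"zc":53}
After op 19 (replace /mf 39): {"f":43,"hbg":41,"jj":62,"k":75,"mf":39,"t":7,"yfz":48,"zc":53}
Size at the root: 8

Answer: 8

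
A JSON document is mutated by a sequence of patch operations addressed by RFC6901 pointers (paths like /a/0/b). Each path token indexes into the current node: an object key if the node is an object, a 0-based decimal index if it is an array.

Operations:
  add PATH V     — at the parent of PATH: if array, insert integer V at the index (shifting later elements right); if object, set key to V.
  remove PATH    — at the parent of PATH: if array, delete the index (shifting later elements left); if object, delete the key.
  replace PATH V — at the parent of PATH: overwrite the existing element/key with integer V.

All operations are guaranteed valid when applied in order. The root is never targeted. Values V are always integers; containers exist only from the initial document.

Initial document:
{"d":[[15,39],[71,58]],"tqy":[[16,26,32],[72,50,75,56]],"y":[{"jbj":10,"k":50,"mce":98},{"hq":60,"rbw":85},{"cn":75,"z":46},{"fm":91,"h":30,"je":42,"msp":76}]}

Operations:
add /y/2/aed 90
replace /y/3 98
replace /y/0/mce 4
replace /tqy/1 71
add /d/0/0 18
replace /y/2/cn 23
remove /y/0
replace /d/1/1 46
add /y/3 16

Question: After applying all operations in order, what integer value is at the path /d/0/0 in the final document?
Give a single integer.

Answer: 18

Derivation:
After op 1 (add /y/2/aed 90): {"d":[[15,39],[71,58]],"tqy":[[16,26,32],[72,50,75,56]],"y":[{"jbj":10,"k":50,"mce":98},{"hq":60,"rbw":85},{"aed":90,"cn":75,"z":46},{"fm":91,"h":30,"je":42,"msp":76}]}
After op 2 (replace /y/3 98): {"d":[[15,39],[71,58]],"tqy":[[16,26,32],[72,50,75,56]],"y":[{"jbj":10,"k":50,"mce":98},{"hq":60,"rbw":85},{"aed":90,"cn":75,"z":46},98]}
After op 3 (replace /y/0/mce 4): {"d":[[15,39],[71,58]],"tqy":[[16,26,32],[72,50,75,56]],"y":[{"jbj":10,"k":50,"mce":4},{"hq":60,"rbw":85},{"aed":90,"cn":75,"z":46},98]}
After op 4 (replace /tqy/1 71): {"d":[[15,39],[71,58]],"tqy":[[16,26,32],71],"y":[{"jbj":10,"k":50,"mce":4},{"hq":60,"rbw":85},{"aed":90,"cn":75,"z":46},98]}
After op 5 (add /d/0/0 18): {"d":[[18,15,39],[71,58]],"tqy":[[16,26,32],71],"y":[{"jbj":10,"k":50,"mce":4},{"hq":60,"rbw":85},{"aed":90,"cn":75,"z":46},98]}
After op 6 (replace /y/2/cn 23): {"d":[[18,15,39],[71,58]],"tqy":[[16,26,32],71],"y":[{"jbj":10,"k":50,"mce":4},{"hq":60,"rbw":85},{"aed":90,"cn":23,"z":46},98]}
After op 7 (remove /y/0): {"d":[[18,15,39],[71,58]],"tqy":[[16,26,32],71],"y":[{"hq":60,"rbw":85},{"aed":90,"cn":23,"z":46},98]}
After op 8 (replace /d/1/1 46): {"d":[[18,15,39],[71,46]],"tqy":[[16,26,32],71],"y":[{"hq":60,"rbw":85},{"aed":90,"cn":23,"z":46},98]}
After op 9 (add /y/3 16): {"d":[[18,15,39],[71,46]],"tqy":[[16,26,32],71],"y":[{"hq":60,"rbw":85},{"aed":90,"cn":23,"z":46},98,16]}
Value at /d/0/0: 18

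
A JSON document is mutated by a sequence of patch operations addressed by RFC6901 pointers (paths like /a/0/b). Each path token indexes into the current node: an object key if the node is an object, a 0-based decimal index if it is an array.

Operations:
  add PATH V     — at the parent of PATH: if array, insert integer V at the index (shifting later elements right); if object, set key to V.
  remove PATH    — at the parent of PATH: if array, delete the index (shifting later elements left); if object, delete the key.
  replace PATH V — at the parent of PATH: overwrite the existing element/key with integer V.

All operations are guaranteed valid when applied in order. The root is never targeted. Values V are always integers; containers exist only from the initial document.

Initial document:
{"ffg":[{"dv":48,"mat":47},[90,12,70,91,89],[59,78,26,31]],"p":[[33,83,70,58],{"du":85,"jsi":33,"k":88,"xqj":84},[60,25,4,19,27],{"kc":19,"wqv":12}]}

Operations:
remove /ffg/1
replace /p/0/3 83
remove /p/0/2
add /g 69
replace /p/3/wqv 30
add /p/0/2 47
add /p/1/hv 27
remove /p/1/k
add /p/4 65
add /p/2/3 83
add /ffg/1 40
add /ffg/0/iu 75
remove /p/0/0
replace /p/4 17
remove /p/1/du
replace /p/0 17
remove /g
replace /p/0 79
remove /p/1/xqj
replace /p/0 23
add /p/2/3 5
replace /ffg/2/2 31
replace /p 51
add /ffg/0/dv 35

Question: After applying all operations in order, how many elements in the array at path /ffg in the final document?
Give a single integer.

After op 1 (remove /ffg/1): {"ffg":[{"dv":48,"mat":47},[59,78,26,31]],"p":[[33,83,70,58],{"du":85,"jsi":33,"k":88,"xqj":84},[60,25,4,19,27],{"kc":19,"wqv":12}]}
After op 2 (replace /p/0/3 83): {"ffg":[{"dv":48,"mat":47},[59,78,26,31]],"p":[[33,83,70,83],{"du":85,"jsi":33,"k":88,"xqj":84},[60,25,4,19,27],{"kc":19,"wqv":12}]}
After op 3 (remove /p/0/2): {"ffg":[{"dv":48,"mat":47},[59,78,26,31]],"p":[[33,83,83],{"du":85,"jsi":33,"k":88,"xqj":84},[60,25,4,19,27],{"kc":19,"wqv":12}]}
After op 4 (add /g 69): {"ffg":[{"dv":48,"mat":47},[59,78,26,31]],"g":69,"p":[[33,83,83],{"du":85,"jsi":33,"k":88,"xqj":84},[60,25,4,19,27],{"kc":19,"wqv":12}]}
After op 5 (replace /p/3/wqv 30): {"ffg":[{"dv":48,"mat":47},[59,78,26,31]],"g":69,"p":[[33,83,83],{"du":85,"jsi":33,"k":88,"xqj":84},[60,25,4,19,27],{"kc":19,"wqv":30}]}
After op 6 (add /p/0/2 47): {"ffg":[{"dv":48,"mat":47},[59,78,26,31]],"g":69,"p":[[33,83,47,83],{"du":85,"jsi":33,"k":88,"xqj":84},[60,25,4,19,27],{"kc":19,"wqv":30}]}
After op 7 (add /p/1/hv 27): {"ffg":[{"dv":48,"mat":47},[59,78,26,31]],"g":69,"p":[[33,83,47,83],{"du":85,"hv":27,"jsi":33,"k":88,"xqj":84},[60,25,4,19,27],{"kc":19,"wqv":30}]}
After op 8 (remove /p/1/k): {"ffg":[{"dv":48,"mat":47},[59,78,26,31]],"g":69,"p":[[33,83,47,83],{"du":85,"hv":27,"jsi":33,"xqj":84},[60,25,4,19,27],{"kc":19,"wqv":30}]}
After op 9 (add /p/4 65): {"ffg":[{"dv":48,"mat":47},[59,78,26,31]],"g":69,"p":[[33,83,47,83],{"du":85,"hv":27,"jsi":33,"xqj":84},[60,25,4,19,27],{"kc":19,"wqv":30},65]}
After op 10 (add /p/2/3 83): {"ffg":[{"dv":48,"mat":47},[59,78,26,31]],"g":69,"p":[[33,83,47,83],{"du":85,"hv":27,"jsi":33,"xqj":84},[60,25,4,83,19,27],{"kc":19,"wqv":30},65]}
After op 11 (add /ffg/1 40): {"ffg":[{"dv":48,"mat":47},40,[59,78,26,31]],"g":69,"p":[[33,83,47,83],{"du":85,"hv":27,"jsi":33,"xqj":84},[60,25,4,83,19,27],{"kc":19,"wqv":30},65]}
After op 12 (add /ffg/0/iu 75): {"ffg":[{"dv":48,"iu":75,"mat":47},40,[59,78,26,31]],"g":69,"p":[[33,83,47,83],{"du":85,"hv":27,"jsi":33,"xqj":84},[60,25,4,83,19,27],{"kc":19,"wqv":30},65]}
After op 13 (remove /p/0/0): {"ffg":[{"dv":48,"iu":75,"mat":47},40,[59,78,26,31]],"g":69,"p":[[83,47,83],{"du":85,"hv":27,"jsi":33,"xqj":84},[60,25,4,83,19,27],{"kc":19,"wqv":30},65]}
After op 14 (replace /p/4 17): {"ffg":[{"dv":48,"iu":75,"mat":47},40,[59,78,26,31]],"g":69,"p":[[83,47,83],{"du":85,"hv":27,"jsi":33,"xqj":84},[60,25,4,83,19,27],{"kc":19,"wqv":30},17]}
After op 15 (remove /p/1/du): {"ffg":[{"dv":48,"iu":75,"mat":47},40,[59,78,26,31]],"g":69,"p":[[83,47,83],{"hv":27,"jsi":33,"xqj":84},[60,25,4,83,19,27],{"kc":19,"wqv":30},17]}
After op 16 (replace /p/0 17): {"ffg":[{"dv":48,"iu":75,"mat":47},40,[59,78,26,31]],"g":69,"p":[17,{"hv":27,"jsi":33,"xqj":84},[60,25,4,83,19,27],{"kc":19,"wqv":30},17]}
After op 17 (remove /g): {"ffg":[{"dv":48,"iu":75,"mat":47},40,[59,78,26,31]],"p":[17,{"hv":27,"jsi":33,"xqj":84},[60,25,4,83,19,27],{"kc":19,"wqv":30},17]}
After op 18 (replace /p/0 79): {"ffg":[{"dv":48,"iu":75,"mat":47},40,[59,78,26,31]],"p":[79,{"hv":27,"jsi":33,"xqj":84},[60,25,4,83,19,27],{"kc":19,"wqv":30},17]}
After op 19 (remove /p/1/xqj): {"ffg":[{"dv":48,"iu":75,"mat":47},40,[59,78,26,31]],"p":[79,{"hv":27,"jsi":33},[60,25,4,83,19,27],{"kc":19,"wqv":30},17]}
After op 20 (replace /p/0 23): {"ffg":[{"dv":48,"iu":75,"mat":47},40,[59,78,26,31]],"p":[23,{"hv":27,"jsi":33},[60,25,4,83,19,27],{"kc":19,"wqv":30},17]}
After op 21 (add /p/2/3 5): {"ffg":[{"dv":48,"iu":75,"mat":47},40,[59,78,26,31]],"p":[23,{"hv":27,"jsi":33},[60,25,4,5,83,19,27],{"kc":19,"wqv":30},17]}
After op 22 (replace /ffg/2/2 31): {"ffg":[{"dv":48,"iu":75,"mat":47},40,[59,78,31,31]],"p":[23,{"hv":27,"jsi":33},[60,25,4,5,83,19,27],{"kc":19,"wqv":30},17]}
After op 23 (replace /p 51): {"ffg":[{"dv":48,"iu":75,"mat":47},40,[59,78,31,31]],"p":51}
After op 24 (add /ffg/0/dv 35): {"ffg":[{"dv":35,"iu":75,"mat":47},40,[59,78,31,31]],"p":51}
Size at path /ffg: 3

Answer: 3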